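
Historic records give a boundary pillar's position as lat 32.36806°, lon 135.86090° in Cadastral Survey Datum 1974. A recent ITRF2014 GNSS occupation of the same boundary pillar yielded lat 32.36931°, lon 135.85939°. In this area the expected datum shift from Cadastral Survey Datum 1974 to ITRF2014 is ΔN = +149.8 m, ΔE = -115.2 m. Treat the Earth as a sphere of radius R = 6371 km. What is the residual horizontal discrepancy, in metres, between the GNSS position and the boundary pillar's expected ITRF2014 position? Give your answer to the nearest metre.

Observed coordinate differences: Δφ = +0.00125°, Δλ = -0.00151°.
Converting to metres (1° lat = 111195 m, cos φ = 0.844626): observed ΔN = 139.0 m, observed ΔE = -141.8 m.
Subtracting the expected shift leaves a residual of 139.0 − (149.8) = -10.8 m north and -141.8 − (-115.2) = -26.6 m east.
Residual distance = √((-10.8)² + (-26.6)²) = 28.7 m.

29 m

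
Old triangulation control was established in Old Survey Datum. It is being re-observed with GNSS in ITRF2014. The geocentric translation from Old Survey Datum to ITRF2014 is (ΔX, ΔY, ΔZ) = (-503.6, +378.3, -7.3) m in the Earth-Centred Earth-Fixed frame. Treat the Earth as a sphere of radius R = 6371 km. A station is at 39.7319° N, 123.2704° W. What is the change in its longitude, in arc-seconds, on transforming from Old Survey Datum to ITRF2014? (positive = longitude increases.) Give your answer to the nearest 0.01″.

sin φ = 0.639196, cos φ = 0.769044, sin λ = -0.836091, cos λ = -0.548591.
East component: ΔE = −sin λ·ΔX + cos λ·ΔY = −(-0.836091)(-503.6) + (-0.548591)(378.3) = -628.59 m.
1° of latitude spans πR/180 = 111195 m; at latitude φ, 1° of longitude spans that × cos φ = 85513.8 m, so Δλ = -628.59 / 85513.8 × 3600 = -26.463″.

Δλ = -26.46″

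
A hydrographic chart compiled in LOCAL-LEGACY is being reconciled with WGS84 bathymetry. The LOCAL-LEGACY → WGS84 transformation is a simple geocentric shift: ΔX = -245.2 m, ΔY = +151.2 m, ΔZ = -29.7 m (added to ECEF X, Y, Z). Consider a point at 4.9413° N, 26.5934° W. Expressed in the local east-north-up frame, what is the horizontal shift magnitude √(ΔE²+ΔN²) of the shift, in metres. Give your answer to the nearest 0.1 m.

At φ = 4.9413°, λ = -26.5934°: sin φ = 0.086135, cos φ = 0.996283, sin λ = -0.447656, cos λ = 0.894206.
ΔE = −sin λ·ΔX + cos λ·ΔY = −(-0.447656)·(-245.2) + (0.894206)·(151.2) = 25.44 m.
ΔN = −sin φ cos λ·ΔX − sin φ sin λ·ΔY + cos φ·ΔZ = −(0.086135)(0.894206)(-245.2) − (0.086135)(-0.447656)(151.2) + (0.996283)(-29.7) = -4.87 m.
Horizontal magnitude = √(ΔE² + ΔN²) = √(25.44² + (-4.87)²) = 25.90 m.

25.9 m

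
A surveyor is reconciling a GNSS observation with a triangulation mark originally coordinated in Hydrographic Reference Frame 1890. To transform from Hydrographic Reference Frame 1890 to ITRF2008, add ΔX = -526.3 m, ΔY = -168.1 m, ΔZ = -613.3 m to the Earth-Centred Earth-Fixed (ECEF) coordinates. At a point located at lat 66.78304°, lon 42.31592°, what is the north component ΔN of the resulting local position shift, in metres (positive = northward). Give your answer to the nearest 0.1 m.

At φ = 66.78304°, λ = 42.31592°: sin φ = 0.919019, cos φ = 0.394214, sin λ = 0.673218, cos λ = 0.739444.
ΔN = −sin φ cos λ·ΔX − sin φ sin λ·ΔY + cos φ·ΔZ = −(0.919019)(0.739444)(-526.3) − (0.919019)(0.673218)(-168.1) + (0.394214)(-613.3) = 219.89 m.

ΔN = 219.9 m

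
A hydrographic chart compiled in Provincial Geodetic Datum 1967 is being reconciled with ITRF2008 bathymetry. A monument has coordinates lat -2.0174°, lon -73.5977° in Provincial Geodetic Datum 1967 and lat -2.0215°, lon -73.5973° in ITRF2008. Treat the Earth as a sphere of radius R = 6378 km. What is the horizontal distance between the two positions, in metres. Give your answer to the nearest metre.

459 m

Δφ = -2.0215° − -2.0174° = -0.0041°; Δλ = -73.5973° − -73.5977° = +0.0004°.
1° along a meridian = πR/180 = 111317 m.
ΔN = Δφ × 111317 = -456.4 m; ΔE = Δλ × 111317 × cos(-2.0174°) = +0.0004 × 111317 × 0.999380 = 44.5 m.
Distance = √(ΔE² + ΔN²) = √(44.5² + (-456.4)²) = 458.6 m.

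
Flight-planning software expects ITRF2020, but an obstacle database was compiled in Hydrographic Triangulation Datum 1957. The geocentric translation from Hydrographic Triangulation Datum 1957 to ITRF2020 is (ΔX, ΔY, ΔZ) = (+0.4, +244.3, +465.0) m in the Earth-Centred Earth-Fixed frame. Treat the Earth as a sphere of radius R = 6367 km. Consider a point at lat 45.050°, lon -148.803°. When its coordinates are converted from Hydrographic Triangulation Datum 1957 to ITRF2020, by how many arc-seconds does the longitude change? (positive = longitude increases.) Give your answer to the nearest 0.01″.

Δλ = -9.57″

sin φ = 0.707724, cos φ = 0.706489, sin λ = -0.517982, cos λ = -0.855391.
East component: ΔE = −sin λ·ΔX + cos λ·ΔY = −(-0.517982)(0.4) + (-0.855391)(244.3) = -208.76 m.
1° of latitude spans πR/180 = 111125 m; at latitude φ, 1° of longitude spans that × cos φ = 78508.7 m, so Δλ = -208.76 / 78508.7 × 3600 = -9.573″.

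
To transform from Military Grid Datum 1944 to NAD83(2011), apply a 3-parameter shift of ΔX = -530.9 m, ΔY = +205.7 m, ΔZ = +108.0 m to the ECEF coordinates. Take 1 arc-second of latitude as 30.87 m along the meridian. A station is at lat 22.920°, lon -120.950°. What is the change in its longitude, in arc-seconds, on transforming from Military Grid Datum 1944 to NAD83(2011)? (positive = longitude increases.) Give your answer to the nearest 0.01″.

Δλ = -19.73″

sin φ = 0.389445, cos φ = 0.921050, sin λ = -0.857616, cos λ = -0.514290.
East component: ΔE = −sin λ·ΔX + cos λ·ΔY = −(-0.857616)(-530.9) + (-0.514290)(205.7) = -561.10 m.
1° of latitude spans 3600 × 30.87 = 111132 m; at latitude φ, 1° of longitude spans that × cos φ = 102358.1 m, so Δλ = -561.10 / 102358.1 × 3600 = -19.734″.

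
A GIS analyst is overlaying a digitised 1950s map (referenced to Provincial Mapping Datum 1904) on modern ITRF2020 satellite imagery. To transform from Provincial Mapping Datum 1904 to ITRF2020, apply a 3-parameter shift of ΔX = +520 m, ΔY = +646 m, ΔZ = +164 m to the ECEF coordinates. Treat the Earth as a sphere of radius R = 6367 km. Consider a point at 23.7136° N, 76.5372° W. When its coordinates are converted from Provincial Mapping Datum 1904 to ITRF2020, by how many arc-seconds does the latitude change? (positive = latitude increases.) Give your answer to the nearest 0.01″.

sin φ = 0.402165, cos φ = 0.915567, sin λ = -0.972521, cos λ = 0.232814.
North component: ΔN = −sin φ cos λ·ΔX − sin φ sin λ·ΔY + cos φ·ΔZ = −(0.402165)(0.232814)(520) − (0.402165)(-0.972521)(646) + (0.915567)(164) = 354.13 m.
1° of latitude spans πR/180 = 111125 m, so Δφ = 354.13 / 111125 × 3600 = 11.472″.

Δφ = 11.47″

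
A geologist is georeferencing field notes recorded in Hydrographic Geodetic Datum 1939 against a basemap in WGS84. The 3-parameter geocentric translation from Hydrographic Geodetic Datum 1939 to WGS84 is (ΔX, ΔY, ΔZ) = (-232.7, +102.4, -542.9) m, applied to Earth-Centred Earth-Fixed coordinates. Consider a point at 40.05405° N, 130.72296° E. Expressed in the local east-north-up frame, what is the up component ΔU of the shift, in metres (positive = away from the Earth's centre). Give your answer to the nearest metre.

ΔU = -174 m

At φ = 40.05405°, λ = 130.72296°: sin φ = 0.643510, cos φ = 0.765438, sin λ = 0.757873, cos λ = -0.652402.
ΔU = cos φ cos λ·ΔX + cos φ sin λ·ΔY + sin φ·ΔZ = (0.765438)(-0.652402)(-232.7) + (0.765438)(0.757873)(102.4) + (0.643510)(-542.9) = -173.75 m.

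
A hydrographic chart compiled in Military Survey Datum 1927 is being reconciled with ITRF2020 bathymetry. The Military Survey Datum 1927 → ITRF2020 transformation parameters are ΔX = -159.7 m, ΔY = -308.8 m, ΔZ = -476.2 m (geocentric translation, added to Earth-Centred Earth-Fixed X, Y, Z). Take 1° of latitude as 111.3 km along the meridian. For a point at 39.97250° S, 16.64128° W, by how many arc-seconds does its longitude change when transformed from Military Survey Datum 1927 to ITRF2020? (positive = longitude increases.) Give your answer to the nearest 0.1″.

sin φ = -0.642420, cos φ = 0.766353, sin λ = -0.286379, cos λ = 0.958116.
East component: ΔE = −sin λ·ΔX + cos λ·ΔY = −(-0.286379)(-159.7) + (0.958116)(-308.8) = -341.60 m.
1° of latitude spans 111300 m; at latitude φ, 1° of longitude spans that × cos φ = 85295.1 m, so Δλ = -341.60 / 85295.1 × 3600 = -14.418″.

Δλ = -14.4″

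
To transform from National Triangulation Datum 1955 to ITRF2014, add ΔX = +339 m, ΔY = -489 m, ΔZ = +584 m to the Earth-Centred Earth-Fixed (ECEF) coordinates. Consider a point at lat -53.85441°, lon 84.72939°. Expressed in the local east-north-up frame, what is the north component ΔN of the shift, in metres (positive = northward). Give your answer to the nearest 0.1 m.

ΔN = -23.6 m

The local north axis is (−sin φ cos λ, −sin φ sin λ, cos φ), giving ΔN = 25.147 − 393.208 + 344.466 = -23.60 m.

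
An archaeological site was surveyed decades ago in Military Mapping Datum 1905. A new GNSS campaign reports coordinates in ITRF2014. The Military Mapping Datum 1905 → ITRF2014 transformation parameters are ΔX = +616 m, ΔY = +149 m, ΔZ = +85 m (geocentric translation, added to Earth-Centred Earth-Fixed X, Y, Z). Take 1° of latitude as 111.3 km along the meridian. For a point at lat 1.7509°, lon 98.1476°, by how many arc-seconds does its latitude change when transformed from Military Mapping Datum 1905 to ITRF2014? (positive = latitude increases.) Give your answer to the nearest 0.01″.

Δφ = 2.69″

sin φ = 0.030554, cos φ = 0.999533, sin λ = 0.989906, cos λ = -0.141724.
North component: ΔN = −sin φ cos λ·ΔX − sin φ sin λ·ΔY + cos φ·ΔZ = −(0.030554)(-0.141724)(616) − (0.030554)(0.989906)(149) + (0.999533)(85) = 83.12 m.
1° of latitude spans 111300 m, so Δφ = 83.12 / 111300 × 3600 = 2.689″.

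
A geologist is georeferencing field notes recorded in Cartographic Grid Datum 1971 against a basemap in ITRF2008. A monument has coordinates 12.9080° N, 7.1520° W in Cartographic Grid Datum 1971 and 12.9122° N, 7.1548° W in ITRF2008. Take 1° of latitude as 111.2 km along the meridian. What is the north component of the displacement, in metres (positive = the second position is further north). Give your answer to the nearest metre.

Δφ = 12.9122° − 12.9080° = +0.0042°; Δλ = -7.1548° − -7.1520° = -0.0028°.
ΔN = Δφ × 111200 = 467.0 m; ΔE = Δλ × 111200 × cos(12.9080°) = -0.0028 × 111200 × 0.974730 = -303.5 m.

ΔN = 467 m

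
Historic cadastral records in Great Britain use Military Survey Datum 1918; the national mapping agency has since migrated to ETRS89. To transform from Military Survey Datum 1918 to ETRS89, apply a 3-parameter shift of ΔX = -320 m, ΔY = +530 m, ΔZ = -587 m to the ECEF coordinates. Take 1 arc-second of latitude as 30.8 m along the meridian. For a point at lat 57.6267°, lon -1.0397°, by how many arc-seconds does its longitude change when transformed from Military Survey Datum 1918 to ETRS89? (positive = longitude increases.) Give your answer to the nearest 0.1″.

sin φ = 0.844578, cos φ = 0.535433, sin λ = -0.018145, cos λ = 0.999835.
East component: ΔE = −sin λ·ΔX + cos λ·ΔY = −(-0.018145)(-320) + (0.999835)(530) = 524.11 m.
1° of latitude spans 3600 × 30.80 = 110880 m; at latitude φ, 1° of longitude spans that × cos φ = 59368.8 m, so Δλ = 524.11 / 59368.8 × 3600 = 31.781″.

Δλ = 31.8″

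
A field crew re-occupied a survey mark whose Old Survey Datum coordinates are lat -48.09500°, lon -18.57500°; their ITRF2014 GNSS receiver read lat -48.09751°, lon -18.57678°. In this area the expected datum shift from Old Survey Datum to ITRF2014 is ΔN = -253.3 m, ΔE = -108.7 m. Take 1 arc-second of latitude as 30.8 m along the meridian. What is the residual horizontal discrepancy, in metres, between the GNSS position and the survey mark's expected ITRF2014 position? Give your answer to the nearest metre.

34 m

Observed coordinate differences: Δφ = -0.00251°, Δλ = -0.00178°.
Converting to metres (1° lat = 110880 m, cos φ = 0.667898): observed ΔN = -278.3 m, observed ΔE = -131.8 m.
Subtracting the expected shift leaves a residual of -278.3 − (-253.3) = -25.0 m north and -131.8 − (-108.7) = -23.1 m east.
Residual distance = √((-25.0)² + (-23.1)²) = 34.1 m.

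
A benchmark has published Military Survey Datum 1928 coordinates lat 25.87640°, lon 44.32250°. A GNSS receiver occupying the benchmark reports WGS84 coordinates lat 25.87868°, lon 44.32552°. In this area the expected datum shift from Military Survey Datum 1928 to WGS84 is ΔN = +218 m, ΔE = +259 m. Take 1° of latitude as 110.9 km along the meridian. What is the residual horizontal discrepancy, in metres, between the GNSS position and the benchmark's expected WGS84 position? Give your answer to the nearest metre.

Observed coordinate differences: Δφ = +0.00228°, Δλ = +0.00302°.
Converting to metres (1° lat = 110900 m, cos φ = 0.899738): observed ΔN = 252.9 m, observed ΔE = 301.3 m.
Subtracting the expected shift leaves a residual of 252.9 − (218) = 34.9 m north and 301.3 − (259) = 42.3 m east.
Residual distance = √(34.9² + 42.3²) = 54.8 m.

55 m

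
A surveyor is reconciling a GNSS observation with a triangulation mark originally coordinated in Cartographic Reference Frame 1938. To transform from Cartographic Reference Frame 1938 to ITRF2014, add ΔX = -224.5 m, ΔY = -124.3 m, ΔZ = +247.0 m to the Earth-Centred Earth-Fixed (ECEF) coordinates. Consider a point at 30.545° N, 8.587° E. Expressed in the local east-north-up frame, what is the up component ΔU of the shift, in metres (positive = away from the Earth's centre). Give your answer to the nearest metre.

At φ = 30.545°, λ = 8.587°: sin φ = 0.508215, cos φ = 0.861230, sin λ = 0.149311, cos λ = 0.988790.
ΔU = cos φ cos λ·ΔX + cos φ sin λ·ΔY + sin φ·ΔZ = (0.861230)(0.988790)(-224.5) + (0.861230)(0.149311)(-124.3) + (0.508215)(247.0) = -81.63 m.

ΔU = -82 m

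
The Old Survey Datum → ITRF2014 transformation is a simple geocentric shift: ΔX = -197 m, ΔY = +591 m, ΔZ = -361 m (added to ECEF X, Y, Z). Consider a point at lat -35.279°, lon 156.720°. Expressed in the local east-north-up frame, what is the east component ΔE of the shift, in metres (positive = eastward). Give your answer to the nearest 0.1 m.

The local east axis at (φ, λ) is (−sin λ, cos λ, 0), so ΔE = −sin(156.720°)·(-197) + cos(156.720°)·591 = -465.02 m.

ΔE = -465.0 m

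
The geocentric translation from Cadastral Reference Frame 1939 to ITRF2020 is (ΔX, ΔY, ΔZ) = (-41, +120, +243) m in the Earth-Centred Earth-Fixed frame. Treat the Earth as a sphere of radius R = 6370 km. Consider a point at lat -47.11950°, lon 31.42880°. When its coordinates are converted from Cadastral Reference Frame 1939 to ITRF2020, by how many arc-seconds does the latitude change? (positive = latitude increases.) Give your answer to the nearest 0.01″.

Δφ = 6.01″

sin φ = -0.732775, cos φ = 0.680472, sin λ = 0.521439, cos λ = 0.853289.
North component: ΔN = −sin φ cos λ·ΔX − sin φ sin λ·ΔY + cos φ·ΔZ = −(-0.732775)(0.853289)(-41) − (-0.732775)(0.521439)(120) + (0.680472)(243) = 185.57 m.
1° of latitude spans πR/180 = 111177 m, so Δφ = 185.57 / 111177 × 3600 = 6.009″.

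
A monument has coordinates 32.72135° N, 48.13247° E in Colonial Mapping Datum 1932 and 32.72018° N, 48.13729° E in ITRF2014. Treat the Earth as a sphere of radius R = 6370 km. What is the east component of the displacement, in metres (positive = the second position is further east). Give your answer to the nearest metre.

ΔE = 451 m

Δφ = 32.72018° − 32.72135° = -0.00117°; Δλ = 48.13729° − 48.13247° = +0.00482°.
1° along a meridian = πR/180 = 111177 m.
ΔN = Δφ × 111177 = -130.1 m; ΔE = Δλ × 111177 × cos(32.72135°) = +0.00482 × 111177 × 0.841309 = 450.8 m.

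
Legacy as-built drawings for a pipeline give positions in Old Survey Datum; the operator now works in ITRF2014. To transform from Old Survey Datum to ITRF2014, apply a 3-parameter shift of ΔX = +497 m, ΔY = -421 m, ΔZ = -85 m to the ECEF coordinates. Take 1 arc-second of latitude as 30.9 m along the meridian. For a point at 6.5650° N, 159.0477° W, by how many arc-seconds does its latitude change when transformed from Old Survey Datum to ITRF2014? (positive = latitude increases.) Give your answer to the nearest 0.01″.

sin φ = 0.114330, cos φ = 0.993443, sin λ = -0.357591, cos λ = -0.933878.
North component: ΔN = −sin φ cos λ·ΔX − sin φ sin λ·ΔY + cos φ·ΔZ = −(0.114330)(-0.933878)(497) − (0.114330)(-0.357591)(-421) + (0.993443)(-85) = -48.59 m.
1° of latitude spans 3600 × 30.90 = 111240 m, so Δφ = -48.59 / 111240 × 3600 = -1.572″.

Δφ = -1.57″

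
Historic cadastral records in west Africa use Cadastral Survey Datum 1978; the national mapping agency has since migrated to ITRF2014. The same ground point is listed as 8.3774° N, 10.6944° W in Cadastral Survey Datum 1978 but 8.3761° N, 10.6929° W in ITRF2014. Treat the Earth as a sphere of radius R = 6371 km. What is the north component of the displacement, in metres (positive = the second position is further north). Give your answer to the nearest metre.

Δφ = 8.3761° − 8.3774° = -0.0013°; Δλ = -10.6929° − -10.6944° = +0.0015°.
1° along a meridian = πR/180 = 111195 m.
ΔN = Δφ × 111195 = -144.6 m; ΔE = Δλ × 111195 × cos(8.3774°) = +0.0015 × 111195 × 0.989330 = 165.0 m.

ΔN = -145 m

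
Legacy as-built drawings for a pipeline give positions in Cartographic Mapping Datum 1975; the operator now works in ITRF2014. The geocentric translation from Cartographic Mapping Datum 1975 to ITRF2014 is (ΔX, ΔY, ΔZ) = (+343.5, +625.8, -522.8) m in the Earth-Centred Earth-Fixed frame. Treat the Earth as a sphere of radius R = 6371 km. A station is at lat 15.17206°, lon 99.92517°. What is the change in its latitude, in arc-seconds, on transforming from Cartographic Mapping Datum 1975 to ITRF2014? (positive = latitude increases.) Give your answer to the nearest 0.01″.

Δφ = -21.06″

sin φ = 0.261719, cos φ = 0.965144, sin λ = 0.985034, cos λ = -0.172362.
North component: ΔN = −sin φ cos λ·ΔX − sin φ sin λ·ΔY + cos φ·ΔZ = −(0.261719)(-0.172362)(343.5) − (0.261719)(0.985034)(625.8) + (0.965144)(-522.8) = -650.41 m.
1° of latitude spans πR/180 = 111195 m, so Δφ = -650.41 / 111195 × 3600 = -21.058″.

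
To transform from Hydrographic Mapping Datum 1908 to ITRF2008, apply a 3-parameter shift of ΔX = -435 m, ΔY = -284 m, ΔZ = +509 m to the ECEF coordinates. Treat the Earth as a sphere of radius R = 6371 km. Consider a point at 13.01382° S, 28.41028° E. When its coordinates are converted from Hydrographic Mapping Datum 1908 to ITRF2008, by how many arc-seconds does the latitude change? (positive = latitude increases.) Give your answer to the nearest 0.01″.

sin φ = -0.225186, cos φ = 0.974316, sin λ = 0.475782, cos λ = 0.879563.
North component: ΔN = −sin φ cos λ·ΔX − sin φ sin λ·ΔY + cos φ·ΔZ = −(-0.225186)(0.879563)(-435) − (-0.225186)(0.475782)(-284) + (0.974316)(509) = 379.34 m.
1° of latitude spans πR/180 = 111195 m, so Δφ = 379.34 / 111195 × 3600 = 12.281″.

Δφ = 12.28″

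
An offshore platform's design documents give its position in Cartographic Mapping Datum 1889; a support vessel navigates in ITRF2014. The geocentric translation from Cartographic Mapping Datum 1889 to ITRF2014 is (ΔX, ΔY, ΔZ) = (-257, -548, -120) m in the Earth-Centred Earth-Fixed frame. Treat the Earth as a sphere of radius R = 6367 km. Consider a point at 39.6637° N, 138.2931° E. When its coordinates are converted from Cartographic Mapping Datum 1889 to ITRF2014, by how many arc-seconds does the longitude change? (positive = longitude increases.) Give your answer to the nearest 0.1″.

sin φ = 0.638280, cos φ = 0.769804, sin λ = 0.665320, cos λ = -0.746558.
East component: ΔE = −sin λ·ΔX + cos λ·ΔY = −(0.665320)(-257) + (-0.746558)(-548) = 580.10 m.
1° of latitude spans πR/180 = 111125 m; at latitude φ, 1° of longitude spans that × cos φ = 85544.6 m, so Δλ = 580.10 / 85544.6 × 3600 = 24.413″.

Δλ = 24.4″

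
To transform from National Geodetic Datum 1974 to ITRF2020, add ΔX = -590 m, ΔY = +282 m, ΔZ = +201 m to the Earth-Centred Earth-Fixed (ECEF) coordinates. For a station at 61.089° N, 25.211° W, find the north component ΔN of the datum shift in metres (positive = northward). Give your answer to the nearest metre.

The local north axis is (−sin φ cos λ, −sin φ sin λ, cos φ), giving ΔN = 467.273 + 105.149 + 97.174 = 669.60 m.

ΔN = 670 m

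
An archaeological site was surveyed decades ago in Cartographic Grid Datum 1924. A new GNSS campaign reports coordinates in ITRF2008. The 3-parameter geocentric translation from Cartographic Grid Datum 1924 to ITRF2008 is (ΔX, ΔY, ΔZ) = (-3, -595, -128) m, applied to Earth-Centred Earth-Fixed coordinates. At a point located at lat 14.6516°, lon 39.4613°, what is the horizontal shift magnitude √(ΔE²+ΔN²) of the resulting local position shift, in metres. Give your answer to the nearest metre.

The local east axis at (φ, λ) is (−sin λ, cos λ, 0), so ΔE = −sin(39.4613°)·(-3) + cos(39.4613°)·(-595) = -457.47 m.
The local north axis is (−sin φ cos λ, −sin φ sin λ, cos φ), giving ΔN = 0.586 + 95.651 − 123.838 = -27.60 m.
Horizontal magnitude = √(ΔE² + ΔN²) = √((-457.47)² + (-27.60)²) = 458.30 m.

458 m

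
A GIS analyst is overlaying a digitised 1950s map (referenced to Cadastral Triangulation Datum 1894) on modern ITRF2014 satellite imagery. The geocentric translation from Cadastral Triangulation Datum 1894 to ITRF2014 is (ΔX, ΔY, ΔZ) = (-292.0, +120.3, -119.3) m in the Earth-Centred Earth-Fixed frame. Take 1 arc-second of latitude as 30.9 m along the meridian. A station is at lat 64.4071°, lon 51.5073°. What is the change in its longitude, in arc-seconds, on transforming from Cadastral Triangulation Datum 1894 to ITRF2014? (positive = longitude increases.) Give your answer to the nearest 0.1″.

sin φ = 0.901886, cos φ = 0.431974, sin λ = 0.782687, cos λ = 0.622415.
East component: ΔE = −sin λ·ΔX + cos λ·ΔY = −(0.782687)(-292.0) + (0.622415)(120.3) = 303.42 m.
1° of latitude spans 3600 × 30.90 = 111240 m; at latitude φ, 1° of longitude spans that × cos φ = 48052.8 m, so Δλ = 303.42 / 48052.8 × 3600 = 22.732″.

Δλ = 22.7″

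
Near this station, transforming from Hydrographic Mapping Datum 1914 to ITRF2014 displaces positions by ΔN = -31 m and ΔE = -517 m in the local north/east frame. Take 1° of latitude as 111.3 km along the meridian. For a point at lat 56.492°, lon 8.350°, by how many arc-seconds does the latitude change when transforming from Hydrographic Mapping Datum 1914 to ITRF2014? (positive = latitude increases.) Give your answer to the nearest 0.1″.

Δφ = -1.0″

1° of latitude = 111.3 km, so Δφ = -31.0 / 111300 = -0.0002785° = -1.003″.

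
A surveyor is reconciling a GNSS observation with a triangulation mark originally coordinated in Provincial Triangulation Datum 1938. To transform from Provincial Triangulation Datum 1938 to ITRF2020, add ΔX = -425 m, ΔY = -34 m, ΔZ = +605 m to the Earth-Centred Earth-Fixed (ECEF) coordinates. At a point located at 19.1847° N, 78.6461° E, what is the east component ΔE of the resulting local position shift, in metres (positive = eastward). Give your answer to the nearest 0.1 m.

ΔE = 410.0 m

At φ = 19.1847°, λ = 78.6461°: sin φ = 0.328614, cos φ = 0.944464, sin λ = 0.980430, cos λ = 0.196869.
ΔE = −sin λ·ΔX + cos λ·ΔY = −(0.980430)·(-425) + (0.196869)·(-34) = 409.99 m.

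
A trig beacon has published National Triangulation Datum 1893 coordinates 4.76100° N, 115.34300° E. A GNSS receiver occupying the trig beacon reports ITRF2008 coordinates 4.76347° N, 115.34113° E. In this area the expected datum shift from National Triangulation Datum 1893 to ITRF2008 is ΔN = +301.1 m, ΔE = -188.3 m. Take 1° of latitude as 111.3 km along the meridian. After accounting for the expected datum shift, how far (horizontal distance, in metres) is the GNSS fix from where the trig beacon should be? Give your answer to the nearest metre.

Observed coordinate differences: Δφ = +0.00247°, Δλ = -0.00187°.
Converting to metres (1° lat = 111300 m, cos φ = 0.996550): observed ΔN = 274.9 m, observed ΔE = -207.4 m.
Subtracting the expected shift leaves a residual of 274.9 − (301.1) = -26.2 m north and -207.4 − (-188.3) = -19.1 m east.
Residual distance = √((-26.2)² + (-19.1)²) = 32.4 m.

32 m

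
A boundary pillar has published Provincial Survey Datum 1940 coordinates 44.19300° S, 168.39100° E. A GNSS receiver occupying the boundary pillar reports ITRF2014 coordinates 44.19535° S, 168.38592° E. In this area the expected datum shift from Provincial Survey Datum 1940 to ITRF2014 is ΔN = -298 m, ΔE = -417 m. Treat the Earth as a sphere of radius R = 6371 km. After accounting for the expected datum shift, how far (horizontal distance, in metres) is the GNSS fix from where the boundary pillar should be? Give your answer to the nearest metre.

Observed coordinate differences: Δφ = -0.00235°, Δλ = -0.00508°.
Converting to metres (1° lat = 111195 m, cos φ = 0.716996): observed ΔN = -261.3 m, observed ΔE = -405.0 m.
Subtracting the expected shift leaves a residual of -261.3 − (-298) = 36.7 m north and -405.0 − (-417) = 12.0 m east.
Residual distance = √(36.7² + 12.0²) = 38.6 m.

39 m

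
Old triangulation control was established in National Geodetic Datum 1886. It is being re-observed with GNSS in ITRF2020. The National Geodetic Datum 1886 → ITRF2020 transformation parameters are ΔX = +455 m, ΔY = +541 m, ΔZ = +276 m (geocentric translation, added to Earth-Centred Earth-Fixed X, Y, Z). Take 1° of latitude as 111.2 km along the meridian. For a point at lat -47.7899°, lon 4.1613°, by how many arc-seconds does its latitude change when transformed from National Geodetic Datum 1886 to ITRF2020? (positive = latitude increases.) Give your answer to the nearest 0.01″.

sin φ = -0.740686, cos φ = 0.671851, sin λ = 0.072565, cos λ = 0.997364.
North component: ΔN = −sin φ cos λ·ΔX − sin φ sin λ·ΔY + cos φ·ΔZ = −(-0.740686)(0.997364)(455) − (-0.740686)(0.072565)(541) + (0.671851)(276) = 550.63 m.
1° of latitude spans 111200 m, so Δφ = 550.63 / 111200 × 3600 = 17.826″.

Δφ = 17.83″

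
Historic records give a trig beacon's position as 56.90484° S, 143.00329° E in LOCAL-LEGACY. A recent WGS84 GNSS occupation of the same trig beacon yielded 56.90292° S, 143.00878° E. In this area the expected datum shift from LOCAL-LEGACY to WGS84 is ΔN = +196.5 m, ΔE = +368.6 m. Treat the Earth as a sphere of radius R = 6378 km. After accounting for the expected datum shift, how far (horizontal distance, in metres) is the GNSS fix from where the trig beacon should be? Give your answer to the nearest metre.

39 m

Observed coordinate differences: Δφ = +0.00192°, Δλ = +0.00549°.
Converting to metres (1° lat = 111317 m, cos φ = 0.546031): observed ΔN = 213.7 m, observed ΔE = 333.7 m.
Subtracting the expected shift leaves a residual of 213.7 − (196.5) = 17.2 m north and 333.7 − (368.6) = -34.9 m east.
Residual distance = √(17.2² + (-34.9)²) = 38.9 m.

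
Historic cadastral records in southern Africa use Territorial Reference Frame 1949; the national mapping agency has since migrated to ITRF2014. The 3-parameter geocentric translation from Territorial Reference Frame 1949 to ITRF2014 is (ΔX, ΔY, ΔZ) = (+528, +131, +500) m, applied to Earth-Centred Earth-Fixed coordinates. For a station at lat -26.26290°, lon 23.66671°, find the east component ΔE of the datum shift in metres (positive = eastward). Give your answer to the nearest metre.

The local east axis at (φ, λ) is (−sin λ, cos λ, 0), so ΔE = −sin(23.66671°)·528 + cos(23.66671°)·131 = -91.97 m.

ΔE = -92 m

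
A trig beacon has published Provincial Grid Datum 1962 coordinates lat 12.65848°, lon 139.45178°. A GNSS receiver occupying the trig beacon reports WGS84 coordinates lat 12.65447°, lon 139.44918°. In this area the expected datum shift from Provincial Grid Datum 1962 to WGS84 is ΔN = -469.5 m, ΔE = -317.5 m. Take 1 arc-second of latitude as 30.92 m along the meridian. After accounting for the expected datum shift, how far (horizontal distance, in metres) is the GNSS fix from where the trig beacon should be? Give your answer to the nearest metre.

Observed coordinate differences: Δφ = -0.00401°, Δλ = -0.00260°.
Converting to metres (1° lat = 111312 m, cos φ = 0.975694): observed ΔN = -446.4 m, observed ΔE = -282.4 m.
Subtracting the expected shift leaves a residual of -446.4 − (-469.5) = 23.1 m north and -282.4 − (-317.5) = 35.1 m east.
Residual distance = √(23.1² + 35.1²) = 42.1 m.

42 m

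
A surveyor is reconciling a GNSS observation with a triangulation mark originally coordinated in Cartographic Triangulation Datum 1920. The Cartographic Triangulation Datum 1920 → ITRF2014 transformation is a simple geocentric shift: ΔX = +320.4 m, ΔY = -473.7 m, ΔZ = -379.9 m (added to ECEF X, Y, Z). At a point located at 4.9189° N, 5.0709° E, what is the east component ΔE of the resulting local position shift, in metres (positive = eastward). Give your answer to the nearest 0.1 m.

The local east axis at (φ, λ) is (−sin λ, cos λ, 0), so ΔE = −sin(5.0709°)·320.4 + cos(5.0709°)·(-473.7) = -500.17 m.

ΔE = -500.2 m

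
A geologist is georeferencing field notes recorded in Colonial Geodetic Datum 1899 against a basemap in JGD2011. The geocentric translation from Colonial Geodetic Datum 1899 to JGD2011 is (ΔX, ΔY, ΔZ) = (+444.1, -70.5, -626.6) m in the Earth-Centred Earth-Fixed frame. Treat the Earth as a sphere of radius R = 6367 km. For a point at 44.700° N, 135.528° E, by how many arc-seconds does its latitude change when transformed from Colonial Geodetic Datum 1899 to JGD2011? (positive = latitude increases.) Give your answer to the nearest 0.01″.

sin φ = 0.703395, cos φ = 0.710799, sin λ = 0.700561, cos λ = -0.713593.
North component: ΔN = −sin φ cos λ·ΔX − sin φ sin λ·ΔY + cos φ·ΔZ = −(0.703395)(-0.713593)(444.1) − (0.703395)(0.700561)(-70.5) + (0.710799)(-626.6) = -187.74 m.
1° of latitude spans πR/180 = 111125 m, so Δφ = -187.74 / 111125 × 3600 = -6.082″.

Δφ = -6.08″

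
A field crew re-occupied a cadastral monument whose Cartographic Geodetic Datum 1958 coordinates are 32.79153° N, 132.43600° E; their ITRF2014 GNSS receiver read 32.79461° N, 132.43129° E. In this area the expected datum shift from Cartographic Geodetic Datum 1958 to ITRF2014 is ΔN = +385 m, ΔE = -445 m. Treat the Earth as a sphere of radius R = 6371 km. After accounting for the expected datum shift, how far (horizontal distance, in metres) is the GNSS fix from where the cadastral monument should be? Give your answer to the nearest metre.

43 m

Observed coordinate differences: Δφ = +0.00308°, Δλ = -0.00471°.
Converting to metres (1° lat = 111195 m, cos φ = 0.840647): observed ΔN = 342.5 m, observed ΔE = -440.3 m.
Subtracting the expected shift leaves a residual of 342.5 − (385) = -42.5 m north and -440.3 − (-445) = 4.7 m east.
Residual distance = √((-42.5)² + 4.7²) = 42.8 m.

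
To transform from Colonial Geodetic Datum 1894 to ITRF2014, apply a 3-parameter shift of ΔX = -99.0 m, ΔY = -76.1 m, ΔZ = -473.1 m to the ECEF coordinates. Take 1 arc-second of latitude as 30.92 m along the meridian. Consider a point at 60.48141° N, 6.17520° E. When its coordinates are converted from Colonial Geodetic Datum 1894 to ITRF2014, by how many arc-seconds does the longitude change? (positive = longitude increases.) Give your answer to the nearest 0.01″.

sin φ = 0.870196, cos φ = 0.492706, sin λ = 0.107569, cos λ = 0.994198.
East component: ΔE = −sin λ·ΔX + cos λ·ΔY = −(0.107569)(-99.0) + (0.994198)(-76.1) = -65.01 m.
1° of latitude spans 3600 × 30.92 = 111312 m; at latitude φ, 1° of longitude spans that × cos φ = 54844.1 m, so Δλ = -65.01 / 54844.1 × 3600 = -4.267″.

Δλ = -4.27″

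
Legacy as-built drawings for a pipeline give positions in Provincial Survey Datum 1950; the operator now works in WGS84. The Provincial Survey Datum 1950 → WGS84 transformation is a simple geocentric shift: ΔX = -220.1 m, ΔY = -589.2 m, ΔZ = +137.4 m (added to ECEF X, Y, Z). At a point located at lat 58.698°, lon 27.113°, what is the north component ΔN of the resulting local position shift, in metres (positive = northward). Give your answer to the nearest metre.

ΔN = 468 m

The local north axis is (−sin φ cos λ, −sin φ sin λ, cos φ), giving ΔN = 167.396 + 229.440 + 71.386 = 468.22 m.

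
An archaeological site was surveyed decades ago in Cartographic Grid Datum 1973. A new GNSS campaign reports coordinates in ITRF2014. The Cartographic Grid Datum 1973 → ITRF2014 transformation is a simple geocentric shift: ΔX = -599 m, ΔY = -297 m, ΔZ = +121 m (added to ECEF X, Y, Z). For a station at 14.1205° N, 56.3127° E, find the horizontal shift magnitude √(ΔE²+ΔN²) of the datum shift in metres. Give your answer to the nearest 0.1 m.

422.2 m

At φ = 14.1205°, λ = 56.3127°: sin φ = 0.243962, cos φ = 0.969785, sin λ = 0.832077, cos λ = 0.554660.
ΔE = −sin λ·ΔX + cos λ·ΔY = −(0.832077)·(-599) + (0.554660)·(-297) = 333.68 m.
ΔN = −sin φ cos λ·ΔX − sin φ sin λ·ΔY + cos φ·ΔZ = −(0.243962)(0.554660)(-599) − (0.243962)(0.832077)(-297) + (0.969785)(121) = 258.69 m.
Horizontal magnitude = √(ΔE² + ΔN²) = √(333.68² + 258.69²) = 422.21 m.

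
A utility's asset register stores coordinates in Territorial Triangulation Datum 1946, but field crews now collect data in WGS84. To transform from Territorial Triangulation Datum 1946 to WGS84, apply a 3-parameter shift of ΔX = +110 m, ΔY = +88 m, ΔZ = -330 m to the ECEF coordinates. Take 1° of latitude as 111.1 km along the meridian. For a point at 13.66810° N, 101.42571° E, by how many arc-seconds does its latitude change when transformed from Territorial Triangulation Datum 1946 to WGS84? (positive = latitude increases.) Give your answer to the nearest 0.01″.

Δφ = -10.88″

sin φ = 0.236297, cos φ = 0.971681, sin λ = 0.980182, cos λ = -0.198097.
North component: ΔN = −sin φ cos λ·ΔX − sin φ sin λ·ΔY + cos φ·ΔZ = −(0.236297)(-0.198097)(110) − (0.236297)(0.980182)(88) + (0.971681)(-330) = -335.89 m.
1° of latitude spans 111100 m, so Δφ = -335.89 / 111100 × 3600 = -10.884″.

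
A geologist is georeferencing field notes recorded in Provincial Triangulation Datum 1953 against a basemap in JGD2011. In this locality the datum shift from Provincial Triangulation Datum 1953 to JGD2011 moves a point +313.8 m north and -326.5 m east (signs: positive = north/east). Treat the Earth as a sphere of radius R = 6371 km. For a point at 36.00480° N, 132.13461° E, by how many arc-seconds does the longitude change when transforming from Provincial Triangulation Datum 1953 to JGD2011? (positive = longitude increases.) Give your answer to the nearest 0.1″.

Δλ = -13.1″

At latitude 36.00480°, cos φ = 0.808968.
One radian of longitude at latitude φ spans R cos φ, so Δλ = ΔE / (R cos φ) = -326.5 / (6371000 × 0.808968) = -6.3350e-05 rad = -13.067″.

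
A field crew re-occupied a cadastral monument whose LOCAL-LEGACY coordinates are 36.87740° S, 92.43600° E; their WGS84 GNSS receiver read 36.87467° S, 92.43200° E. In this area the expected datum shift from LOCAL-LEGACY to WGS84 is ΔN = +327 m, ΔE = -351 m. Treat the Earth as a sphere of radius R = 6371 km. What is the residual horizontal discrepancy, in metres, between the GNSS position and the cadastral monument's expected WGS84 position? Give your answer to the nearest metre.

24 m

Observed coordinate differences: Δφ = +0.00273°, Δλ = -0.00400°.
Converting to metres (1° lat = 111195 m, cos φ = 0.799921): observed ΔN = 303.6 m, observed ΔE = -355.8 m.
Subtracting the expected shift leaves a residual of 303.6 − (327) = -23.4 m north and -355.8 − (-351) = -4.8 m east.
Residual distance = √((-23.4)² + (-4.8)²) = 23.9 m.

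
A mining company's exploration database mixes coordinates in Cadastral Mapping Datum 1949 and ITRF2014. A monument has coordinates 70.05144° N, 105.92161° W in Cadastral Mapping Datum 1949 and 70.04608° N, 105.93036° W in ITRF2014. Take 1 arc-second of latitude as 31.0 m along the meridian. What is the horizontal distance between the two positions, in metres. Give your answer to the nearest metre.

Δφ = 70.04608° − 70.05144° = -0.00536°; Δλ = -105.93036° − -105.92161° = -0.00875°.
1° of latitude = 3600 × 31.00 = 111600 m.
ΔN = Δφ × 111600 = -598.2 m; ΔE = Δλ × 111600 × cos(70.05144°) = -0.00875 × 111600 × 0.341176 = -333.2 m.
Distance = √(ΔE² + ΔN²) = √((-333.2)² + (-598.2)²) = 684.7 m.

685 m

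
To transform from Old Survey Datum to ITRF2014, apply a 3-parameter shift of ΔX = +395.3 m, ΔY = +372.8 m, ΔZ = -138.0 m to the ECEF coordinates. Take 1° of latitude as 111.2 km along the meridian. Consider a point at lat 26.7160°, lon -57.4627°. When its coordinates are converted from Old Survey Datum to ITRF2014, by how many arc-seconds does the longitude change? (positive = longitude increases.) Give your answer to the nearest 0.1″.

sin φ = 0.449568, cos φ = 0.893246, sin λ = -0.843041, cos λ = 0.537849.
East component: ΔE = −sin λ·ΔX + cos λ·ΔY = −(-0.843041)(395.3) + (0.537849)(372.8) = 533.76 m.
1° of latitude spans 111200 m; at latitude φ, 1° of longitude spans that × cos φ = 99328.9 m, so Δλ = 533.76 / 99328.9 × 3600 = 19.345″.

Δλ = 19.3″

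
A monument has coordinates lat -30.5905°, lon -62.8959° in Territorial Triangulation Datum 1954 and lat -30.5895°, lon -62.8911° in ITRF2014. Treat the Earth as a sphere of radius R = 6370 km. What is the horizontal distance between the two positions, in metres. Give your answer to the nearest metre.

473 m

Δφ = -30.5895° − -30.5905° = +0.0010°; Δλ = -62.8911° − -62.8959° = +0.0048°.
1° along a meridian = πR/180 = 111177 m.
ΔN = Δφ × 111177 = 111.2 m; ΔE = Δλ × 111177 × cos(-30.5905°) = +0.0048 × 111177 × 0.860826 = 459.4 m.
Distance = √(ΔE² + ΔN²) = √(459.4² + 111.2²) = 472.6 m.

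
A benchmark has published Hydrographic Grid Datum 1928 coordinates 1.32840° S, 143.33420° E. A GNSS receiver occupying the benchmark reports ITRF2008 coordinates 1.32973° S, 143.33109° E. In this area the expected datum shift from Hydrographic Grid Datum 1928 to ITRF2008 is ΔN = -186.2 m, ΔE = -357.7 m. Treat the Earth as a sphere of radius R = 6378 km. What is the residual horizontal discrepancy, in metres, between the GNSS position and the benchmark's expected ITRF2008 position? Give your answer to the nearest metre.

40 m

Observed coordinate differences: Δφ = -0.00133°, Δλ = -0.00311°.
Converting to metres (1° lat = 111317 m, cos φ = 0.999731): observed ΔN = -148.1 m, observed ΔE = -346.1 m.
Subtracting the expected shift leaves a residual of -148.1 − (-186.2) = 38.1 m north and -346.1 − (-357.7) = 11.6 m east.
Residual distance = √(38.1² + 11.6²) = 39.9 m.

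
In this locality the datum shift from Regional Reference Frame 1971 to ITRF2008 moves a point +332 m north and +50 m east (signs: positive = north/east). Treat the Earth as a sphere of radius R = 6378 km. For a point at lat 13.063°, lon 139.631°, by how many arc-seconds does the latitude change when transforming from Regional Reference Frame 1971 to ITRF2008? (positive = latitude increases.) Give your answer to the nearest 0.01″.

Δφ = 10.74″

On a sphere of radius R, 1 rad of latitude = R, so Δφ = ΔN / R = 332.0 / 6378000 = 5.2054e-05 rad = 10.737″.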